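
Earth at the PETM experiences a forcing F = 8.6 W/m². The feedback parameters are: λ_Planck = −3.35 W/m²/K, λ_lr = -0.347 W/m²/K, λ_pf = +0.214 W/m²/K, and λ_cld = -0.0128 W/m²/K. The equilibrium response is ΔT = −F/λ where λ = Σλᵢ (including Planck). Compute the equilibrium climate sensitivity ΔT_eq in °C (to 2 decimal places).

Net feedback parameter λ = (−3.35) + (-0.347) + (+0.214) + (-0.0128) = -3.4958 W/m²/K.
ΔT = −F/λ = −8.6/(-3.4958) = 2.46 °C.

2.46 °C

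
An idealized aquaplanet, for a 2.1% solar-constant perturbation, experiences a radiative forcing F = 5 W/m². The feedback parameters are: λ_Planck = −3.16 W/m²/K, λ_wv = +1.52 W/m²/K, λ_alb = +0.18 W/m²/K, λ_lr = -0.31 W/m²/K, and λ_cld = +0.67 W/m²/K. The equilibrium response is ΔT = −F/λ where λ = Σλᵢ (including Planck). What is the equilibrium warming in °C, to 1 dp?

Net feedback parameter λ = (−3.16) + (+1.52) + (+0.18) + (-0.31) + (+0.67) = -1.1 W/m²/K.
ΔT = −F/λ = −5/(-1.1) = 4.5 °C.

4.5 °C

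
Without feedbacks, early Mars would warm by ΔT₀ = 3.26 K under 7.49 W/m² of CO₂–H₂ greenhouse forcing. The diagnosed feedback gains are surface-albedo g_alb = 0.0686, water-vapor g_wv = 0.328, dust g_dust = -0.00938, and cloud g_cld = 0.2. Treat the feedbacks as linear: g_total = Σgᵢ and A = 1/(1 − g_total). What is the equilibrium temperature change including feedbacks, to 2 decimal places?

7.90 K

Total gain g = 0.0686 + 0.328 − 0.00938 + 0.2 = 0.58722.
Amplification A = 1/(1 − 0.58722) = 2.423.
ΔT = 3.26 × 2.423 = 7.90 K.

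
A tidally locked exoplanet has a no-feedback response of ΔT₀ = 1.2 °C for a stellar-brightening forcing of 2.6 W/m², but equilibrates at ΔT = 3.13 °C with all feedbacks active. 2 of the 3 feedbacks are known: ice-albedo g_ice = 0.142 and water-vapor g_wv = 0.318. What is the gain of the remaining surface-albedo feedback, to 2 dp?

0.16

Amplification A = ΔT/ΔT₀ = 3.13/1.2 = 2.608.
Total gain g = 1 − 1/A = 1 − 1/2.608 = 0.6166.
Known gains sum to 0.142 + 0.318 = 0.46.
g_alb = 0.6166 − 0.46 = 0.16.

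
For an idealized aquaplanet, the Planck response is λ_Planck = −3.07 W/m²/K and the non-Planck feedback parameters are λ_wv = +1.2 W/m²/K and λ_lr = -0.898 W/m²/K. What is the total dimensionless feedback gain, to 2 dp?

0.10

Convert to gains: g_wv = 1.2/3.07 = 0.3909; g_lr = -0.898/3.07 = -0.2925.
Total gain g = 0.0984.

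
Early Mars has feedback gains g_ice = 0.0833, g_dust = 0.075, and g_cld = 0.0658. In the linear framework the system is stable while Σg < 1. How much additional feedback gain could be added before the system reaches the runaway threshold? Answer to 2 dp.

Current total gain = 0.0833 + 0.075 + 0.0658 = 0.2241.
Margin to runaway = 1 − 0.2241 = 0.78.

0.78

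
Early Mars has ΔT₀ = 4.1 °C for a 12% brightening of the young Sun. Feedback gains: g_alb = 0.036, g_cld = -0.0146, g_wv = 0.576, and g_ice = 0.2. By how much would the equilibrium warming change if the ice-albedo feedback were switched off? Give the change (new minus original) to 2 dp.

-10.05 °C

Original: g = 0.7974, ΔT = 4.1/(1−0.7974) = 20.2369 °C.
Without ice-albedo: g' = 0.5974, ΔT' = 4.1/(1−0.5974) = 10.1838 °C.
Change = 10.1838 − 20.2369 = -10.05 °C.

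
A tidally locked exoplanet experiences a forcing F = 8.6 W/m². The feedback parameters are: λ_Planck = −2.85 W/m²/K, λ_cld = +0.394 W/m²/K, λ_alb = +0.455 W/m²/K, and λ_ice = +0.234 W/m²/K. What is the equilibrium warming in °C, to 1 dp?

Net feedback parameter λ = (−2.85) + (+0.394) + (+0.455) + (+0.234) = -1.767 W/m²/K.
ΔT = −F/λ = −8.6/(-1.767) = 4.9 °C.

4.9 °C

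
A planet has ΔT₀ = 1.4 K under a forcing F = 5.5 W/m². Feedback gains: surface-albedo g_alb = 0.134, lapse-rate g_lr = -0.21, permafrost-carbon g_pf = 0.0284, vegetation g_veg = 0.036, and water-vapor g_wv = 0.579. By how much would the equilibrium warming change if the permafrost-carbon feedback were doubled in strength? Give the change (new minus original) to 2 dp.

Original: g = 0.5674, ΔT = 1.4/(1−0.5674) = 3.2362 K.
With doubled permafrost-carbon: g' = 0.5958, ΔT' = 1.4/(1−0.5958) = 3.4636 K.
Change = 3.4636 − 3.2362 = 0.23 K.

0.23 K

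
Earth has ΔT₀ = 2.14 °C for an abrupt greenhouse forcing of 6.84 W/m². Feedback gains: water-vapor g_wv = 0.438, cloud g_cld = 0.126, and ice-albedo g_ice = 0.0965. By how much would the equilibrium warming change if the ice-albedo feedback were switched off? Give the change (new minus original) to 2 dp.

Original: g = 0.6605, ΔT = 2.14/(1−0.6605) = 6.3034 °C.
Without ice-albedo: g' = 0.564, ΔT' = 2.14/(1−0.564) = 4.9083 °C.
Change = 4.9083 − 6.3034 = -1.40 °C.

-1.40 °C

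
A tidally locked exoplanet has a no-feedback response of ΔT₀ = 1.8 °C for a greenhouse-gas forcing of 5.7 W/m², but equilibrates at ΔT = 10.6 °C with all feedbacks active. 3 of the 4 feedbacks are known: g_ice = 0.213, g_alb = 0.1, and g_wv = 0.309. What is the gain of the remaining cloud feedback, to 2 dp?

Amplification A = ΔT/ΔT₀ = 10.6/1.8 = 5.889.
Total gain g = 1 − 1/A = 1 − 1/5.889 = 0.8302.
Known gains sum to 0.213 + 0.1 + 0.309 = 0.622.
g_cld = 0.8302 − 0.622 = 0.21.

0.21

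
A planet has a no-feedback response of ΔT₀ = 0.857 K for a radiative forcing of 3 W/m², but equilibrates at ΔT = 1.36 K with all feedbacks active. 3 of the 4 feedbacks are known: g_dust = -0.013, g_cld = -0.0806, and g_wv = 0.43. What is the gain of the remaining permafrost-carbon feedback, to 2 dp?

0.03

Amplification A = ΔT/ΔT₀ = 1.36/0.857 = 1.587.
Total gain g = 1 − 1/A = 1 − 1/1.587 = 0.3699.
Known gains sum to -0.013 − 0.0806 + 0.43 = 0.3364.
g_pf = 0.3699 − 0.3364 = 0.03.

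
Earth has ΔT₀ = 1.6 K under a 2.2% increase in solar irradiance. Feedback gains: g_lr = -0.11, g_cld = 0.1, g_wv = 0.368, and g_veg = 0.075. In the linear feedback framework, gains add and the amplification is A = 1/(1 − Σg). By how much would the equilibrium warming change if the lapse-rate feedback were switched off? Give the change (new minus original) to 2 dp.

0.68 K

Original: g = 0.433, ΔT = 1.6/(1−0.433) = 2.8219 K.
Without lapse-rate: g' = 0.543, ΔT' = 1.6/(1−0.543) = 3.5011 K.
Change = 3.5011 − 2.8219 = 0.68 K.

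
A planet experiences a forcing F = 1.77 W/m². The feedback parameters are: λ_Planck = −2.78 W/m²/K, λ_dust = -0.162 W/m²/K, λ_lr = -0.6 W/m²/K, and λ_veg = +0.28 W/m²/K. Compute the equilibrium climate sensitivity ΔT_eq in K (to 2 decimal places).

Net feedback parameter λ = (−2.78) + (-0.162) + (-0.6) + (+0.28) = -3.262 W/m²/K.
ΔT = −F/λ = −1.77/(-3.262) = 0.54 K.

0.54 K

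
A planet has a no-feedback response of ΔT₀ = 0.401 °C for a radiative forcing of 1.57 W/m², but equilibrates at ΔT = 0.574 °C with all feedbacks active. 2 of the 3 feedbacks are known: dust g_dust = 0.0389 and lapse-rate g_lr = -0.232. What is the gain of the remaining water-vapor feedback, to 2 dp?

0.49

Amplification A = ΔT/ΔT₀ = 0.574/0.401 = 1.431.
Total gain g = 1 − 1/A = 1 − 1/1.431 = 0.3012.
Known gains sum to 0.0389 − 0.232 = -0.1931.
g_wv = 0.3012 + 0.1931 = 0.49.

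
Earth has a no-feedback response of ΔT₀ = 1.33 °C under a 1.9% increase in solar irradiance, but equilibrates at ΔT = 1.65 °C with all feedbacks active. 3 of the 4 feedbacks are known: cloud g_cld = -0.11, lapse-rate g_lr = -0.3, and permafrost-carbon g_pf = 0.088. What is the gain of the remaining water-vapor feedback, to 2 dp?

0.52

Amplification A = ΔT/ΔT₀ = 1.65/1.33 = 1.241.
Total gain g = 1 − 1/A = 1 − 1/1.241 = 0.1942.
Known gains sum to -0.11 − 0.3 + 0.088 = -0.322.
g_wv = 0.1942 + 0.322 = 0.52.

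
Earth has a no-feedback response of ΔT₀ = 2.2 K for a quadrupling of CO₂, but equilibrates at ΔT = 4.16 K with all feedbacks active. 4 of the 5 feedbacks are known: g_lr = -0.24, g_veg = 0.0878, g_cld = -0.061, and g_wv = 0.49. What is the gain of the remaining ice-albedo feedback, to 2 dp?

Amplification A = ΔT/ΔT₀ = 4.16/2.2 = 1.891.
Total gain g = 1 − 1/A = 1 − 1/1.891 = 0.4712.
Known gains sum to -0.24 + 0.0878 − 0.061 + 0.49 = 0.2768.
g_ice = 0.4712 − 0.2768 = 0.19.

0.19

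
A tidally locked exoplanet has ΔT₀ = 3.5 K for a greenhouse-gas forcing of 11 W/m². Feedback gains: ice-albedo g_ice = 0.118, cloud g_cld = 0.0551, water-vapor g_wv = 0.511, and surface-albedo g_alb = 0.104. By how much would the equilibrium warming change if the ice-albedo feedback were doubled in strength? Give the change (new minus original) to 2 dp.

Original: g = 0.7881, ΔT = 3.5/(1−0.7881) = 16.5172 K.
With doubled ice-albedo: g' = 0.9061, ΔT' = 3.5/(1−0.9061) = 37.2737 K.
Change = 37.2737 − 16.5172 = 20.76 K.

20.76 K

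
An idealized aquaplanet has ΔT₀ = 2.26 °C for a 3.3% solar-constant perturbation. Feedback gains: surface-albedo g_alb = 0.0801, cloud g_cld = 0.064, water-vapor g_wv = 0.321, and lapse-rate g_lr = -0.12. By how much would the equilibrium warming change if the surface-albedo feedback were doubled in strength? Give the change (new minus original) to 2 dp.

0.48 °C

Original: g = 0.3451, ΔT = 2.26/(1−0.3451) = 3.4509 °C.
With doubled surface-albedo: g' = 0.4252, ΔT' = 2.26/(1−0.4252) = 3.9318 °C.
Change = 3.9318 − 3.4509 = 0.48 °C.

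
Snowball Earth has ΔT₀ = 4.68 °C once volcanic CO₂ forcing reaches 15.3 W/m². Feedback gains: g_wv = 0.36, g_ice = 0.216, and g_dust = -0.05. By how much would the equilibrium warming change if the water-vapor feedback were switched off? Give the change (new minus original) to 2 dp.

-4.26 °C

Original: g = 0.526, ΔT = 4.68/(1−0.526) = 9.8734 °C.
Without water-vapor: g' = 0.166, ΔT' = 4.68/(1−0.166) = 5.6115 °C.
Change = 5.6115 − 9.8734 = -4.26 °C.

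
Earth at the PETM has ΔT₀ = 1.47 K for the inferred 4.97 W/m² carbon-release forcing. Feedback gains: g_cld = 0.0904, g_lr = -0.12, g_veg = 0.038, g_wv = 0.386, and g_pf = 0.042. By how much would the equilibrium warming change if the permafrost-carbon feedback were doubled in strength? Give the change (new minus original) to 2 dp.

Original: g = 0.4364, ΔT = 1.47/(1−0.4364) = 2.6082 K.
With doubled permafrost-carbon: g' = 0.4784, ΔT' = 1.47/(1−0.4784) = 2.8183 K.
Change = 2.8183 − 2.6082 = 0.21 K.

0.21 K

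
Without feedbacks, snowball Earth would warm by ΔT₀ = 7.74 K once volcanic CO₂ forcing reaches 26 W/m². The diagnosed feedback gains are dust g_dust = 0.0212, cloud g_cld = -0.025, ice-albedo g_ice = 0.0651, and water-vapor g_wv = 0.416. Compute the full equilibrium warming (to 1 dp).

14.8 K

Total gain g = 0.0212 − 0.025 + 0.0651 + 0.416 = 0.4773.
Amplification A = 1/(1 − 0.4773) = 1.913.
ΔT = 7.74 × 1.913 = 14.8 K.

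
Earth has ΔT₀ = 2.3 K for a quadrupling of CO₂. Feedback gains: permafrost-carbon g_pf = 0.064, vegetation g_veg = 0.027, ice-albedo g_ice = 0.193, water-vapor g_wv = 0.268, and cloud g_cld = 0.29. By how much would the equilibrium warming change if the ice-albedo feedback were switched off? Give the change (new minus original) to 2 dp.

-8.00 K

Original: g = 0.842, ΔT = 2.3/(1−0.842) = 14.5570 K.
Without ice-albedo: g' = 0.649, ΔT' = 2.3/(1−0.649) = 6.5527 K.
Change = 6.5527 − 14.5570 = -8.00 K.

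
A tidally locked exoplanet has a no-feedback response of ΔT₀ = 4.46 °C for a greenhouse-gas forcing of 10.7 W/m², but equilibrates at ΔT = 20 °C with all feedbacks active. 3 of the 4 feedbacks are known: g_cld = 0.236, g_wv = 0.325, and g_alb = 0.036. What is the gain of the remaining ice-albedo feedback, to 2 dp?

Amplification A = ΔT/ΔT₀ = 20/4.46 = 4.484.
Total gain g = 1 − 1/A = 1 − 1/4.484 = 0.777.
Known gains sum to 0.236 + 0.325 + 0.036 = 0.597.
g_ice = 0.777 − 0.597 = 0.18.

0.18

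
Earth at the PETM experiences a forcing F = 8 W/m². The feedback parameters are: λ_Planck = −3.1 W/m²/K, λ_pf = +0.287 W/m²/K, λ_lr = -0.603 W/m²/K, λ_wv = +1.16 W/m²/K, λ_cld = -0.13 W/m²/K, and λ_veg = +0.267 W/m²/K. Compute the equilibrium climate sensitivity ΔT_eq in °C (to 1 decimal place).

Net feedback parameter λ = (−3.1) + (+0.287) + (-0.603) + (+1.16) + (-0.13) + (+0.267) = -2.119 W/m²/K.
ΔT = −F/λ = −8/(-2.119) = 3.8 °C.

3.8 °C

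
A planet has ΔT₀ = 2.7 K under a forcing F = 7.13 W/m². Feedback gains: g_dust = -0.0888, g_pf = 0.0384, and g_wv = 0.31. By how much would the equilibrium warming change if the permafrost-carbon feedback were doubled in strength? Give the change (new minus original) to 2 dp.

Original: g = 0.2596, ΔT = 2.7/(1−0.2596) = 3.6467 K.
With doubled permafrost-carbon: g' = 0.298, ΔT' = 2.7/(1−0.298) = 3.8462 K.
Change = 3.8462 − 3.6467 = 0.20 K.

0.20 K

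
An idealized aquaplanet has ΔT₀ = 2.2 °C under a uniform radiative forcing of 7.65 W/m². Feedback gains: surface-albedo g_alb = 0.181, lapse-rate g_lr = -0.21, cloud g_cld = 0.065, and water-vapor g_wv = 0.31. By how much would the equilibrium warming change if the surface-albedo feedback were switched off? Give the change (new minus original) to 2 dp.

-0.73 °C

Original: g = 0.346, ΔT = 2.2/(1−0.346) = 3.3639 °C.
Without surface-albedo: g' = 0.165, ΔT' = 2.2/(1−0.165) = 2.6347 °C.
Change = 2.6347 − 3.3639 = -0.73 °C.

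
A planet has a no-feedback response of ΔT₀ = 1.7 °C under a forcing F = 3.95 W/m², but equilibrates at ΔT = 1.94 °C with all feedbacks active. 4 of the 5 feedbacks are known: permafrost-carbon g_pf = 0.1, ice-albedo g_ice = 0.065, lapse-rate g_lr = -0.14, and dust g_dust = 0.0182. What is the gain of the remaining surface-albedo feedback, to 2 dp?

Amplification A = ΔT/ΔT₀ = 1.94/1.7 = 1.141.
Total gain g = 1 − 1/A = 1 − 1/1.141 = 0.1236.
Known gains sum to 0.1 + 0.065 − 0.14 + 0.0182 = 0.0432.
g_alb = 0.1236 − 0.0432 = 0.08.

0.08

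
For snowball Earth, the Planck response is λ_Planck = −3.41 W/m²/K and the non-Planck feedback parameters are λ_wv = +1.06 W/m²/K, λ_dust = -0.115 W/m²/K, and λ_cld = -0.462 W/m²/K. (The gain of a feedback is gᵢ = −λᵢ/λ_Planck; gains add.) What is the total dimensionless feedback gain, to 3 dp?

Convert to gains: g_wv = 1.06/3.41 = 0.3109; g_dust = -0.115/3.41 = -0.03372; g_cld = -0.462/3.41 = -0.1355.
Total gain g = 0.14168.

0.142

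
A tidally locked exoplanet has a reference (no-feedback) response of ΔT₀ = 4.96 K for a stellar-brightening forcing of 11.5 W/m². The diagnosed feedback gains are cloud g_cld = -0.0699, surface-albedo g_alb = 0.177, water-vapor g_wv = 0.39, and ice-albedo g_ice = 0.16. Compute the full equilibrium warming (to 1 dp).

Total gain g = -0.0699 + 0.177 + 0.39 + 0.16 = 0.6571.
Amplification A = 1/(1 − 0.6571) = 2.916.
ΔT = 4.96 × 2.916 = 14.5 K.

14.5 K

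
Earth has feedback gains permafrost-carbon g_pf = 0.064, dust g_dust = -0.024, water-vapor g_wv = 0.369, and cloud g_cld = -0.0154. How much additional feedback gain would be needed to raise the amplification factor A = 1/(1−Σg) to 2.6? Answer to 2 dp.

0.22

Current total gain = 0.3936.
Target gain for A = 2.6: g* = 1 − 1/2.6 = 0.6154.
Additional gain needed = 0.6154 − 0.3936 = 0.22.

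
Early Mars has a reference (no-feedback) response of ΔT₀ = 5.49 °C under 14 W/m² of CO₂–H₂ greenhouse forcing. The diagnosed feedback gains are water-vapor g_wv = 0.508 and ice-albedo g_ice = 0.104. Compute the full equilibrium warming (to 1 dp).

Total gain g = 0.508 + 0.104 = 0.612.
Amplification A = 1/(1 − 0.612) = 2.577.
ΔT = 5.49 × 2.577 = 14.1 °C.

14.1 °C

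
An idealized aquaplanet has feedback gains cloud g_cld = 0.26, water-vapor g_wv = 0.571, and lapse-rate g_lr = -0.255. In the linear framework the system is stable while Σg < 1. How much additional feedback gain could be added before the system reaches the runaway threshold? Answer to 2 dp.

Current total gain = 0.26 + 0.571 − 0.255 = 0.576.
Margin to runaway = 1 − 0.576 = 0.42.

0.42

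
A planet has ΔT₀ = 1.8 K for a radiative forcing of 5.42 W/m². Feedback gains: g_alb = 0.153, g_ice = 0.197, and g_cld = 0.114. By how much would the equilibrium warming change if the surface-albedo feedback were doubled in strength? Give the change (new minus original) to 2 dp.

Original: g = 0.464, ΔT = 1.8/(1−0.464) = 3.3582 K.
With doubled surface-albedo: g' = 0.617, ΔT' = 1.8/(1−0.617) = 4.6997 K.
Change = 4.6997 − 3.3582 = 1.34 K.

1.34 K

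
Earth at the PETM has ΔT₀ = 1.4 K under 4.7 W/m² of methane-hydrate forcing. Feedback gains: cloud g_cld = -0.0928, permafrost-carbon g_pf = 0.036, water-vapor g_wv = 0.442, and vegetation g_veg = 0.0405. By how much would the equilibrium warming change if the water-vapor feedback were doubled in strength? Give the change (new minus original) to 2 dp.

8.14 K

Original: g = 0.4257, ΔT = 1.4/(1−0.4257) = 2.4378 K.
With doubled water-vapor: g' = 0.8677, ΔT' = 1.4/(1−0.8677) = 10.5820 K.
Change = 10.5820 − 2.4378 = 8.14 K.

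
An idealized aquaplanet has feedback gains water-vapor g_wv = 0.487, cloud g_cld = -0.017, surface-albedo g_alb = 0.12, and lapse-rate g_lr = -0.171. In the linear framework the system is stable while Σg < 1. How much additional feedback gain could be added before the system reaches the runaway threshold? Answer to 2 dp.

Current total gain = 0.487 − 0.017 + 0.12 − 0.171 = 0.419.
Margin to runaway = 1 − 0.419 = 0.58.

0.58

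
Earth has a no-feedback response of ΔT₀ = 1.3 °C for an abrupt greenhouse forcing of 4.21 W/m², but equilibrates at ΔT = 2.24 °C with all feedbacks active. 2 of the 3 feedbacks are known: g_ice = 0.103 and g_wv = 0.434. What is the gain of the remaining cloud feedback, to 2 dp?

Amplification A = ΔT/ΔT₀ = 2.24/1.3 = 1.723.
Total gain g = 1 − 1/A = 1 − 1/1.723 = 0.4196.
Known gains sum to 0.103 + 0.434 = 0.537.
g_cld = 0.4196 − 0.537 = -0.12.

-0.12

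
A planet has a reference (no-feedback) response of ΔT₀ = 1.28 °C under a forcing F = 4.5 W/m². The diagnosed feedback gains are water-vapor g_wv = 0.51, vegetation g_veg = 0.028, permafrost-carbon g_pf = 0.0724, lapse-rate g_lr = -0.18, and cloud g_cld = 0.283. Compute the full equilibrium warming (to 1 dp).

4.5 °C

Total gain g = 0.51 + 0.028 + 0.0724 − 0.18 + 0.283 = 0.7134.
Amplification A = 1/(1 − 0.7134) = 3.489.
ΔT = 1.28 × 3.489 = 4.5 °C.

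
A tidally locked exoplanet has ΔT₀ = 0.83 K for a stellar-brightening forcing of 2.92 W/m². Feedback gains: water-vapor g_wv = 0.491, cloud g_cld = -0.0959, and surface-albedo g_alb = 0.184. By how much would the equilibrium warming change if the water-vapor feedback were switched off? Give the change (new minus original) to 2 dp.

Original: g = 0.5791, ΔT = 0.83/(1−0.5791) = 1.9720 K.
Without water-vapor: g' = 0.0881, ΔT' = 0.83/(1−0.0881) = 0.9102 K.
Change = 0.9102 − 1.9720 = -1.06 K.

-1.06 K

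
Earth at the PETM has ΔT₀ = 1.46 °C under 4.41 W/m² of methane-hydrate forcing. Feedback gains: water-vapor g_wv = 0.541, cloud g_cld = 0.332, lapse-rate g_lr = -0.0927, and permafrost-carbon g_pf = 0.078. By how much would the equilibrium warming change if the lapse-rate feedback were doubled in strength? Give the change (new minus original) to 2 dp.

Original: g = 0.8583, ΔT = 1.46/(1−0.8583) = 10.3035 °C.
With doubled lapse-rate: g' = 0.7656, ΔT' = 1.46/(1−0.7656) = 6.2287 °C.
Change = 6.2287 − 10.3035 = -4.07 °C.

-4.07 °C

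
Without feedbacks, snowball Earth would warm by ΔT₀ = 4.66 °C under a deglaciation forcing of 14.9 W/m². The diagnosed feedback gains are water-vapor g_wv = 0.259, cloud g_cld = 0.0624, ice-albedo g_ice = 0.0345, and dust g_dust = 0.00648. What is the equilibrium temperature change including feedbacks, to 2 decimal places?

Total gain g = 0.259 + 0.0624 + 0.0345 + 0.00648 = 0.36238.
Amplification A = 1/(1 − 0.36238) = 1.568.
ΔT = 4.66 × 1.568 = 7.31 °C.

7.31 °C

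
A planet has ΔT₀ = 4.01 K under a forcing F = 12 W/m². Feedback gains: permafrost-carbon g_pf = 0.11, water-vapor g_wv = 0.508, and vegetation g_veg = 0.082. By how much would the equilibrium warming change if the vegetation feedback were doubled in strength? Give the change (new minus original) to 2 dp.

Original: g = 0.7, ΔT = 4.01/(1−0.7) = 13.3667 K.
With doubled vegetation: g' = 0.782, ΔT' = 4.01/(1−0.782) = 18.3945 K.
Change = 18.3945 − 13.3667 = 5.03 K.

5.03 K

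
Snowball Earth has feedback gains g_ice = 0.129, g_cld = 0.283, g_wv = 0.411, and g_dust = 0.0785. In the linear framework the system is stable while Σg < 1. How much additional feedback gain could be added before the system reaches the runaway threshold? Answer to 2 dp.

Current total gain = 0.129 + 0.283 + 0.411 + 0.0785 = 0.9015.
Margin to runaway = 1 − 0.9015 = 0.10.

0.10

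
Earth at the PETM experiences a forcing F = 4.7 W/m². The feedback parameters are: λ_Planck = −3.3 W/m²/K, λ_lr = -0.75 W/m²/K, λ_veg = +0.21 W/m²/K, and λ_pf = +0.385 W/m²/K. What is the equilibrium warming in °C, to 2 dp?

Net feedback parameter λ = (−3.3) + (-0.75) + (+0.21) + (+0.385) = -3.455 W/m²/K.
ΔT = −F/λ = −4.7/(-3.455) = 1.36 °C.

1.36 °C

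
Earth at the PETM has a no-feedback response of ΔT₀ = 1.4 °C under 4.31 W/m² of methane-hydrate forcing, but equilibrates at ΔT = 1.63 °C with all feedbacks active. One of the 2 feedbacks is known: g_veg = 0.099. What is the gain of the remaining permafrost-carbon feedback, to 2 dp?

0.04

Amplification A = ΔT/ΔT₀ = 1.63/1.4 = 1.164.
Total gain g = 1 − 1/A = 1 − 1/1.164 = 0.1409.
The known gain is 0.099.
g_pf = 0.1409 − 0.099 = 0.04.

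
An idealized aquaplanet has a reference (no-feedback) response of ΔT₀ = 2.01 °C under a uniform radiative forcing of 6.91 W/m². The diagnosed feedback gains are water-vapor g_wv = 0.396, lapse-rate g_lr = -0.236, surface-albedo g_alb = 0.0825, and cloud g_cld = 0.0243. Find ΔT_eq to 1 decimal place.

2.7 °C

Total gain g = 0.396 − 0.236 + 0.0825 + 0.0243 = 0.2668.
Amplification A = 1/(1 − 0.2668) = 1.364.
ΔT = 2.01 × 1.364 = 2.7 °C.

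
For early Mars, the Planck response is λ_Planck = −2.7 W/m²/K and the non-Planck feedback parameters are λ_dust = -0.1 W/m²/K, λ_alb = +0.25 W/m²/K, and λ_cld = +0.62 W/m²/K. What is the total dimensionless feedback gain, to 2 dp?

Convert to gains: g_dust = -0.1/2.7 = -0.03704; g_alb = 0.25/2.7 = 0.09259; g_cld = 0.62/2.7 = 0.2296.
Total gain g = 0.28515.

0.29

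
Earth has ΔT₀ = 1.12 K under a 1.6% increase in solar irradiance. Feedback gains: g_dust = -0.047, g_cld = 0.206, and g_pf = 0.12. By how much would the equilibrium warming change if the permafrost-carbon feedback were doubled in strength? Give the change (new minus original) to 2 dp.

0.31 K

Original: g = 0.279, ΔT = 1.12/(1−0.279) = 1.5534 K.
With doubled permafrost-carbon: g' = 0.399, ΔT' = 1.12/(1−0.399) = 1.8636 K.
Change = 1.8636 − 1.5534 = 0.31 K.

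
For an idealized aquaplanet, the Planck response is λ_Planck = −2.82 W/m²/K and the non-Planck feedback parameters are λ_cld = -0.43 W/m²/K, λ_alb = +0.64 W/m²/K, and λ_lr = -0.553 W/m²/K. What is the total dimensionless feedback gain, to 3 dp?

Convert to gains: g_cld = -0.43/2.82 = -0.1525; g_alb = 0.64/2.82 = 0.227; g_lr = -0.553/2.82 = -0.1961.
Total gain g = -0.1216.

-0.122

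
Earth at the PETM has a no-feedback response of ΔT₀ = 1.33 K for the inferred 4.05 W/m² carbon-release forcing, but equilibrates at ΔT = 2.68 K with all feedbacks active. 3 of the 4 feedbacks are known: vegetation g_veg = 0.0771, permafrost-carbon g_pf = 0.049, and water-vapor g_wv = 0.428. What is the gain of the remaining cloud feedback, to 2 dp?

-0.05

Amplification A = ΔT/ΔT₀ = 2.68/1.33 = 2.015.
Total gain g = 1 − 1/A = 1 − 1/2.015 = 0.5037.
Known gains sum to 0.0771 + 0.049 + 0.428 = 0.5541.
g_cld = 0.5037 − 0.5541 = -0.05.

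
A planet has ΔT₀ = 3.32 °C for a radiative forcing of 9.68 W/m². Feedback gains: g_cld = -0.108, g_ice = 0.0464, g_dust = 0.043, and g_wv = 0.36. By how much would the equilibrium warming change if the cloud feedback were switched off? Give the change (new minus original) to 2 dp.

Original: g = 0.3414, ΔT = 3.32/(1−0.3414) = 5.0410 °C.
Without cloud: g' = 0.4494, ΔT' = 3.32/(1−0.4494) = 6.0298 °C.
Change = 6.0298 − 5.0410 = 0.99 °C.

0.99 °C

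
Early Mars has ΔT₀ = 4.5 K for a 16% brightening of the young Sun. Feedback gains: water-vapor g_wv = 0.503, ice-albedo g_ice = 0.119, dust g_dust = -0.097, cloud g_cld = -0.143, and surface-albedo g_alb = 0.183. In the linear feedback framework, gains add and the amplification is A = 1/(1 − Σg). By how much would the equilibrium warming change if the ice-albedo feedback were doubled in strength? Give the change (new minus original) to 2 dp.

Original: g = 0.565, ΔT = 4.5/(1−0.565) = 10.3448 K.
With doubled ice-albedo: g' = 0.684, ΔT' = 4.5/(1−0.684) = 14.2405 K.
Change = 14.2405 − 10.3448 = 3.90 K.

3.90 K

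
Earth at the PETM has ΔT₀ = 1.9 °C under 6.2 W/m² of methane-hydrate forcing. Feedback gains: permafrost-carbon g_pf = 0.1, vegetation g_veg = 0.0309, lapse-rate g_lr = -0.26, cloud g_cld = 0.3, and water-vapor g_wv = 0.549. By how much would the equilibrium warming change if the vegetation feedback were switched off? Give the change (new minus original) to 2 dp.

-0.67 °C

Original: g = 0.7199, ΔT = 1.9/(1−0.7199) = 6.7833 °C.
Without vegetation: g' = 0.689, ΔT' = 1.9/(1−0.689) = 6.1093 °C.
Change = 6.1093 − 6.7833 = -0.67 °C.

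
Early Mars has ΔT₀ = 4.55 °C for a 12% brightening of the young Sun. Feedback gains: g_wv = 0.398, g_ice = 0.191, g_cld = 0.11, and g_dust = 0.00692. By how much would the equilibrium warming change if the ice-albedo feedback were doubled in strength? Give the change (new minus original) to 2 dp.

28.67 °C

Original: g = 0.70592, ΔT = 4.55/(1−0.70592) = 15.4720 °C.
With doubled ice-albedo: g' = 0.89692, ΔT' = 4.55/(1−0.89692) = 44.1405 °C.
Change = 44.1405 − 15.4720 = 28.67 °C.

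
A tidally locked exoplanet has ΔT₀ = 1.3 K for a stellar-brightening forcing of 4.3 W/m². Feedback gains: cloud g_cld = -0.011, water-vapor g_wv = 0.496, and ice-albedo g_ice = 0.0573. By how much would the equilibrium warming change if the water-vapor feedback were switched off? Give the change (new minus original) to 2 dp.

-1.48 K

Original: g = 0.5423, ΔT = 1.3/(1−0.5423) = 2.8403 K.
Without water-vapor: g' = 0.0463, ΔT' = 1.3/(1−0.0463) = 1.3631 K.
Change = 1.3631 − 2.8403 = -1.48 K.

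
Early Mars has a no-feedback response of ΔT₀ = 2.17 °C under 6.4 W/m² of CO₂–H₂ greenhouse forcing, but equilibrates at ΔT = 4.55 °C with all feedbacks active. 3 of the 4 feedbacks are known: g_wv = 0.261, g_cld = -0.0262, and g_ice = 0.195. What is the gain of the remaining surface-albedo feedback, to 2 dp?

0.09

Amplification A = ΔT/ΔT₀ = 4.55/2.17 = 2.097.
Total gain g = 1 − 1/A = 1 − 1/2.097 = 0.5231.
Known gains sum to 0.261 − 0.0262 + 0.195 = 0.4298.
g_alb = 0.5231 − 0.4298 = 0.09.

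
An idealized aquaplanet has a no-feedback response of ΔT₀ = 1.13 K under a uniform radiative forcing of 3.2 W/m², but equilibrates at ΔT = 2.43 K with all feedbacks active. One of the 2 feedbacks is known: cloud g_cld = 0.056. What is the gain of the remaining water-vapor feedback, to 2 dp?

0.48

Amplification A = ΔT/ΔT₀ = 2.43/1.13 = 2.15.
Total gain g = 1 − 1/A = 1 − 1/2.15 = 0.5349.
The known gain is 0.056.
g_wv = 0.5349 − 0.056 = 0.48.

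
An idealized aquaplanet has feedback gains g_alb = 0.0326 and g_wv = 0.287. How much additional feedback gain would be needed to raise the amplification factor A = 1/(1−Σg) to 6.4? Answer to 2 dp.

Current total gain = 0.3196.
Target gain for A = 6.4: g* = 1 − 1/6.4 = 0.8438.
Additional gain needed = 0.8438 − 0.3196 = 0.52.

0.52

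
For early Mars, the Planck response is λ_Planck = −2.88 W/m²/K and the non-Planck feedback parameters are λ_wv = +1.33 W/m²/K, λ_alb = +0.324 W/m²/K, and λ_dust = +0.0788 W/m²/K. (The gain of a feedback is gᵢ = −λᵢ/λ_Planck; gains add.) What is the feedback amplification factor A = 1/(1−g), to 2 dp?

2.51

Convert to gains: g_wv = 1.33/2.88 = 0.4618; g_alb = 0.324/2.88 = 0.1125; g_dust = 0.0788/2.88 = 0.02736.
Total gain g = 0.60166.
A = 1/(1 − 0.60166) = 2.51.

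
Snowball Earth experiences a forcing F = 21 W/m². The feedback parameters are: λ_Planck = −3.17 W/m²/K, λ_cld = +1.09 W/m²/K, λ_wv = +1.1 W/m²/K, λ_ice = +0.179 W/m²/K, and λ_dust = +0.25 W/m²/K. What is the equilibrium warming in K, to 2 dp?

38.11 K

Net feedback parameter λ = (−3.17) + (+1.09) + (+1.1) + (+0.179) + (+0.25) = -0.551 W/m²/K.
ΔT = −F/λ = −21/(-0.551) = 38.11 K.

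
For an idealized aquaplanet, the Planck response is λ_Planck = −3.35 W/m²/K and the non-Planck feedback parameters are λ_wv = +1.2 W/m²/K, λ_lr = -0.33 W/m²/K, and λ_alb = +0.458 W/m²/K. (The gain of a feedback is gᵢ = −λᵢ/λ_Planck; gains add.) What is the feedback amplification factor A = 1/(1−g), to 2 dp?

1.66

Convert to gains: g_wv = 1.2/3.35 = 0.3582; g_lr = -0.33/3.35 = -0.09851; g_alb = 0.458/3.35 = 0.1367.
Total gain g = 0.39639.
A = 1/(1 − 0.39639) = 1.66.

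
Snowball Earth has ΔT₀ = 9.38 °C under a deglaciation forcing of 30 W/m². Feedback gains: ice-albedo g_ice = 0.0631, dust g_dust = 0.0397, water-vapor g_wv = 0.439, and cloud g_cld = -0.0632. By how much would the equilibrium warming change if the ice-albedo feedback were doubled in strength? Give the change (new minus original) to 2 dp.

2.48 °C

Original: g = 0.4786, ΔT = 9.38/(1−0.4786) = 17.9900 °C.
With doubled ice-albedo: g' = 0.5417, ΔT' = 9.38/(1−0.5417) = 20.4669 °C.
Change = 20.4669 − 17.9900 = 2.48 °C.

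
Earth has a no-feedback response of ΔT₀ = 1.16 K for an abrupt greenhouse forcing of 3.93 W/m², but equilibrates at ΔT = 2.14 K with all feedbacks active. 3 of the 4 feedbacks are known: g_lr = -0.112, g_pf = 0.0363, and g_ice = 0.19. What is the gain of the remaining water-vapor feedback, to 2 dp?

Amplification A = ΔT/ΔT₀ = 2.14/1.16 = 1.845.
Total gain g = 1 − 1/A = 1 − 1/1.845 = 0.458.
Known gains sum to -0.112 + 0.0363 + 0.19 = 0.1143.
g_wv = 0.458 − 0.1143 = 0.34.

0.34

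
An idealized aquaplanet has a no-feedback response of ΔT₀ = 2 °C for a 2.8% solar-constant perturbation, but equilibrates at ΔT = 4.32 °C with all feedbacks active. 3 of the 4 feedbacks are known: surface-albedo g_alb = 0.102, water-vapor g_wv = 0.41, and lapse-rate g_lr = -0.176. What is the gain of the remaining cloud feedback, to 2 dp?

Amplification A = ΔT/ΔT₀ = 4.32/2 = 2.16.
Total gain g = 1 − 1/A = 1 − 1/2.16 = 0.537.
Known gains sum to 0.102 + 0.41 − 0.176 = 0.336.
g_cld = 0.537 − 0.336 = 0.20.

0.20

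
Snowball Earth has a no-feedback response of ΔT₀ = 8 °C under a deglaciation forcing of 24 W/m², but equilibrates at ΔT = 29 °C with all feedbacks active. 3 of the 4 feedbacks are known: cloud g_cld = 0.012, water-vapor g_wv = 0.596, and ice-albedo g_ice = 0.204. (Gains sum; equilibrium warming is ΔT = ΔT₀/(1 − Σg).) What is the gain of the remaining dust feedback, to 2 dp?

-0.09

Amplification A = ΔT/ΔT₀ = 29/8 = 3.625.
Total gain g = 1 − 1/A = 1 − 1/3.625 = 0.7241.
Known gains sum to 0.012 + 0.596 + 0.204 = 0.812.
g_dust = 0.7241 − 0.812 = -0.09.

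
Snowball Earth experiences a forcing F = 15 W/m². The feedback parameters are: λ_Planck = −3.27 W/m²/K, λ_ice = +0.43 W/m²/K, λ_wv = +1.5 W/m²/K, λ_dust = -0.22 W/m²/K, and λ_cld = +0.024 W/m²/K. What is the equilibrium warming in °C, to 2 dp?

Net feedback parameter λ = (−3.27) + (+0.43) + (+1.5) + (-0.22) + (+0.024) = -1.536 W/m²/K.
ΔT = −F/λ = −15/(-1.536) = 9.77 °C.

9.77 °C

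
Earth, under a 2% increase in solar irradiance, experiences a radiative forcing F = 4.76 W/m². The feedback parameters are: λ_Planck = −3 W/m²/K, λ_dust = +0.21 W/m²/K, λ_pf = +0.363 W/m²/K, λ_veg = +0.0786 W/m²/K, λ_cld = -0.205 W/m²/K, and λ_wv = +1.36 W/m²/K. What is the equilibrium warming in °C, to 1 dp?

4.0 °C

Net feedback parameter λ = (−3) + (+0.21) + (+0.363) + (+0.0786) + (-0.205) + (+1.36) = -1.1934 W/m²/K.
ΔT = −F/λ = −4.76/(-1.1934) = 4.0 °C.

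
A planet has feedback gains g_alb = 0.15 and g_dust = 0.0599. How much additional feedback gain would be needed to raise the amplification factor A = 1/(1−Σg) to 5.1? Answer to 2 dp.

Current total gain = 0.2099.
Target gain for A = 5.1: g* = 1 − 1/5.1 = 0.8039.
Additional gain needed = 0.8039 − 0.2099 = 0.59.

0.59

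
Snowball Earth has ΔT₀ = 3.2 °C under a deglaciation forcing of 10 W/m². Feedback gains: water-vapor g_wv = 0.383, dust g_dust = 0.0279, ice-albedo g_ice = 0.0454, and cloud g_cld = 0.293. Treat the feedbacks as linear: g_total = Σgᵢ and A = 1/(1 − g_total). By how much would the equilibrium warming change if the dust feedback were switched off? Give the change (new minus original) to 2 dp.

-1.28 °C

Original: g = 0.7493, ΔT = 3.2/(1−0.7493) = 12.7643 °C.
Without dust: g' = 0.7214, ΔT' = 3.2/(1−0.7214) = 11.4860 °C.
Change = 11.4860 − 12.7643 = -1.28 °C.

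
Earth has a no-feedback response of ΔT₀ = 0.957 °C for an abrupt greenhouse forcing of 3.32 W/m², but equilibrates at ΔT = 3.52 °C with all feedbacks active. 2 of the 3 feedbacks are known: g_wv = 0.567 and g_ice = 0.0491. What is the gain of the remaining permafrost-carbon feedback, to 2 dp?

Amplification A = ΔT/ΔT₀ = 3.52/0.957 = 3.678.
Total gain g = 1 − 1/A = 1 − 1/3.678 = 0.7281.
Known gains sum to 0.567 + 0.0491 = 0.6161.
g_pf = 0.7281 − 0.6161 = 0.11.

0.11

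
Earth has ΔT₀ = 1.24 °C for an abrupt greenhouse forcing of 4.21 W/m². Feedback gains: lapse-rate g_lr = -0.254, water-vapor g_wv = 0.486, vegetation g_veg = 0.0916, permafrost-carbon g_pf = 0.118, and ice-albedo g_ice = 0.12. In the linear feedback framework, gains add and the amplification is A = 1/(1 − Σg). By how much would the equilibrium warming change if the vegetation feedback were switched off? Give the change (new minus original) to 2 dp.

-0.49 °C

Original: g = 0.5616, ΔT = 1.24/(1−0.5616) = 2.8285 °C.
Without vegetation: g' = 0.47, ΔT' = 1.24/(1−0.47) = 2.3396 °C.
Change = 2.3396 − 2.8285 = -0.49 °C.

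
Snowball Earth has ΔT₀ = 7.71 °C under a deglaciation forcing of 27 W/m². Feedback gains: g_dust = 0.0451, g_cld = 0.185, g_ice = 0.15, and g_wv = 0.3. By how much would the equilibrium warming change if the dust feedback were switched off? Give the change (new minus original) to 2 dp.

-2.98 °C

Original: g = 0.6801, ΔT = 7.71/(1−0.6801) = 24.1013 °C.
Without dust: g' = 0.635, ΔT' = 7.71/(1−0.635) = 21.1233 °C.
Change = 21.1233 − 24.1013 = -2.98 °C.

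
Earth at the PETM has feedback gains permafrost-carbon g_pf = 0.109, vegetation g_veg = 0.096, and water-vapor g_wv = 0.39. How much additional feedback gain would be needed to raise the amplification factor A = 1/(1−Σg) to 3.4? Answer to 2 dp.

0.11

Current total gain = 0.595.
Target gain for A = 3.4: g* = 1 − 1/3.4 = 0.7059.
Additional gain needed = 0.7059 − 0.595 = 0.11.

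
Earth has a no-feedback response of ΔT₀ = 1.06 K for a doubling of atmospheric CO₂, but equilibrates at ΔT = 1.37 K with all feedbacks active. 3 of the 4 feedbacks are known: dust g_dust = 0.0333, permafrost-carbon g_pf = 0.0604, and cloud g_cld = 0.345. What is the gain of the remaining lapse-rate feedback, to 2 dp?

-0.21

Amplification A = ΔT/ΔT₀ = 1.37/1.06 = 1.292.
Total gain g = 1 − 1/A = 1 − 1/1.292 = 0.226.
Known gains sum to 0.0333 + 0.0604 + 0.345 = 0.4387.
g_lr = 0.226 − 0.4387 = -0.21.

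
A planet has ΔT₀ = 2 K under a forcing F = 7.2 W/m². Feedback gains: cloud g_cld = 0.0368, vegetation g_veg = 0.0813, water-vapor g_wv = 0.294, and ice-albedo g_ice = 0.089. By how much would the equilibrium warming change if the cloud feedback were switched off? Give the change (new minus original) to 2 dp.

Original: g = 0.5011, ΔT = 2/(1−0.5011) = 4.0088 K.
Without cloud: g' = 0.4643, ΔT' = 2/(1−0.4643) = 3.7334 K.
Change = 3.7334 − 4.0088 = -0.28 K.

-0.28 K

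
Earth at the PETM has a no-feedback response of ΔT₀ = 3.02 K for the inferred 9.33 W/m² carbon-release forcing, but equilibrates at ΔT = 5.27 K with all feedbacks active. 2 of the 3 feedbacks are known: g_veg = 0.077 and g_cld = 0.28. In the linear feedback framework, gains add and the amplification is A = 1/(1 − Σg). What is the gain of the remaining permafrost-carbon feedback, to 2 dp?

Amplification A = ΔT/ΔT₀ = 5.27/3.02 = 1.745.
Total gain g = 1 − 1/A = 1 − 1/1.745 = 0.4269.
Known gains sum to 0.077 + 0.28 = 0.357.
g_pf = 0.4269 − 0.357 = 0.07.

0.07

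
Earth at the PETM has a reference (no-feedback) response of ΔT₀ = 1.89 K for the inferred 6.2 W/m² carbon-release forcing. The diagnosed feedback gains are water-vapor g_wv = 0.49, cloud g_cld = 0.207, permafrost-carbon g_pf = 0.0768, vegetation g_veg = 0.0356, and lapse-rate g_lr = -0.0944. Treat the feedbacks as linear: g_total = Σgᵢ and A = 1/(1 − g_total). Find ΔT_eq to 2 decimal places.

6.63 K

Total gain g = 0.49 + 0.207 + 0.0768 + 0.0356 − 0.0944 = 0.715.
Amplification A = 1/(1 − 0.715) = 3.509.
ΔT = 1.89 × 3.509 = 6.63 K.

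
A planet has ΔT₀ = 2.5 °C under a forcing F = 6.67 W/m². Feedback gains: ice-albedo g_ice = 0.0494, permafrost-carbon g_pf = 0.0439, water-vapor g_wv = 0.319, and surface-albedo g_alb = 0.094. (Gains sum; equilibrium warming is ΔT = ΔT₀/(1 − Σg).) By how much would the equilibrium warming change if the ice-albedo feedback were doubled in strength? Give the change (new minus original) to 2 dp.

0.56 °C

Original: g = 0.5063, ΔT = 2.5/(1−0.5063) = 5.0638 °C.
With doubled ice-albedo: g' = 0.5557, ΔT' = 2.5/(1−0.5557) = 5.6268 °C.
Change = 5.6268 − 5.0638 = 0.56 °C.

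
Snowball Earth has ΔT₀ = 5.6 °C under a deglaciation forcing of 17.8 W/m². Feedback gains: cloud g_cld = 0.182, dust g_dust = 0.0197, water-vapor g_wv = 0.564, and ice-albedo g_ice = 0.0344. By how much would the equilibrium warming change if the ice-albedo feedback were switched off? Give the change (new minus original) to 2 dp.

-4.11 °C

Original: g = 0.8001, ΔT = 5.6/(1−0.8001) = 28.0140 °C.
Without ice-albedo: g' = 0.7657, ΔT' = 5.6/(1−0.7657) = 23.9010 °C.
Change = 23.9010 − 28.0140 = -4.11 °C.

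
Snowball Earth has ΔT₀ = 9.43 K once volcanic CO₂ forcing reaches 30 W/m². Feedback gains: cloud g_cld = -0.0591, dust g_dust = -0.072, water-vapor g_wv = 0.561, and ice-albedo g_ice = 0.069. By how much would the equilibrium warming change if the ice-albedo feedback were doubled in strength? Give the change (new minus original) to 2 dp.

3.01 K

Original: g = 0.4989, ΔT = 9.43/(1−0.4989) = 18.8186 K.
With doubled ice-albedo: g' = 0.5679, ΔT' = 9.43/(1−0.5679) = 21.8237 K.
Change = 21.8237 − 18.8186 = 3.01 K.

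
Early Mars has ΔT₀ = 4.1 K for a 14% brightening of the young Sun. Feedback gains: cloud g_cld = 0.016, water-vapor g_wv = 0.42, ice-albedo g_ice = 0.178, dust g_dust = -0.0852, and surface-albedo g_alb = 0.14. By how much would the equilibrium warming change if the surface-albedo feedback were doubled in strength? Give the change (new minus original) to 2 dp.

9.06 K

Original: g = 0.6688, ΔT = 4.1/(1−0.6688) = 12.3792 K.
With doubled surface-albedo: g' = 0.8088, ΔT' = 4.1/(1−0.8088) = 21.4435 K.
Change = 21.4435 − 12.3792 = 9.06 K.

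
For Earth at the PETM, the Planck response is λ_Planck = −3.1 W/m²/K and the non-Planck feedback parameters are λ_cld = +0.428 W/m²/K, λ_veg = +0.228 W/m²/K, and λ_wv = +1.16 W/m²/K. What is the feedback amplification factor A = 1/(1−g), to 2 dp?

2.41

Convert to gains: g_cld = 0.428/3.1 = 0.1381; g_veg = 0.228/3.1 = 0.07355; g_wv = 1.16/3.1 = 0.3742.
Total gain g = 0.58585.
A = 1/(1 − 0.58585) = 2.41.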